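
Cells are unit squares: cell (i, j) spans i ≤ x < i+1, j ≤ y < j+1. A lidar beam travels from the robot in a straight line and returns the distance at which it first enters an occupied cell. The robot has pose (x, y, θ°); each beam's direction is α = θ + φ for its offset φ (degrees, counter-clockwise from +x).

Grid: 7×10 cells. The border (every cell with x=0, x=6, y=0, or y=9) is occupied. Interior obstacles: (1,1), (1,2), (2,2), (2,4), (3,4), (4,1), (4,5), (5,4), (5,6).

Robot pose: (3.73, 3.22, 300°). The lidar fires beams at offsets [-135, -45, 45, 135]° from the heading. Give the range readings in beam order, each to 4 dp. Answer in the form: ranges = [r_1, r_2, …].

ranges = [2.8263, 2.2983, 2.3501, 0.8075]

beam 1: φ=-135°, α=165°
  d=(-0.9659,0.2588)  start (3,3)  tX=0.7558 tY=3.0137  stride 1/|dx|=1.0353 1/|dy|=3.8637
    cross x-line → (2,3), t=0.7558
    cross x-line → (1,3), t=1.7910
    cross x-line → (0,3), t=2.8263 (wall)
  → r_1 = 2.8263
beam 2: φ=-45°, α=255°
  d=(-0.2588,-0.9659)  start (3,3)  tX=2.8205 tY=0.2278  stride 1/|dx|=3.8637 1/|dy|=1.0353
    cross y-line → (3,2), t=0.2278
    cross y-line → (3,1), t=1.2630
    cross y-line → (3,0), t=2.2983 (wall)
  → r_2 = 2.2983
beam 3: φ=45°, α=345°
  d=(0.9659,-0.2588)  start (3,3)  tX=0.2795 tY=0.8500  stride 1/|dx|=1.0353 1/|dy|=3.8637
    cross x-line → (4,3), t=0.2795
    cross y-line → (4,2), t=0.8500
    cross x-line → (5,2), t=1.3148
    cross x-line → (6,2), t=2.3501 (wall)
  → r_3 = 2.3501
beam 4: φ=135°, α=75°
  d=(0.2588,0.9659)  start (3,3)  tX=1.0432 tY=0.8075  stride 1/|dx|=3.8637 1/|dy|=1.0353
    cross y-line → (3,4), t=0.8075 (wall)
  → r_4 = 0.8075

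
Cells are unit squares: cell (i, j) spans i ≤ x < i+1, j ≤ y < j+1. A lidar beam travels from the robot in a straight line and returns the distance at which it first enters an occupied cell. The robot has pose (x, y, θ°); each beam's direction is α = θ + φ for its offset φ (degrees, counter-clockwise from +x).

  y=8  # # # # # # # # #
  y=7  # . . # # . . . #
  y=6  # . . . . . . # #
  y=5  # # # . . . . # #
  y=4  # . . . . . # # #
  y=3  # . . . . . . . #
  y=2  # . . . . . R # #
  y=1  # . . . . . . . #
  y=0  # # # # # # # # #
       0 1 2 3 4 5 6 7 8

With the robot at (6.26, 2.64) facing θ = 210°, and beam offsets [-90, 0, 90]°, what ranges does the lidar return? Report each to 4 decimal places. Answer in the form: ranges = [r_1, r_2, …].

beam 1: φ=-90°, α=120°
  dir = (cos 120°, sin 120°) = (-0.5000, 0.8660); from cell (6,2)
  next x-line at t=0.5200, next y-line at t=0.4157; Δt_x=2.0000, Δt_y=1.1547
    y: enter (6,3) at t=0.4157
    x: enter (5,3) at t=0.5200
    y: enter (5,4) at t=1.5704
    x: enter (4,4) at t=2.5200
    y: enter (4,5) at t=2.7251
    y: enter (4,6) at t=3.8798
    x: enter (3,6) at t=4.5200
    y: enter (3,7) at t=5.0345 ← occupied
  → r_1 = 5.0345
beam 2: φ=0°, α=210°
  dir = (cos 210°, sin 210°) = (-0.8660, -0.5000); from cell (6,2)
  next x-line at t=0.3002, next y-line at t=1.2800; Δt_x=1.1547, Δt_y=2.0000
    x: enter (5,2) at t=0.3002
    y: enter (5,1) at t=1.2800
    x: enter (4,1) at t=1.4549
    x: enter (3,1) at t=2.6096
    y: enter (3,0) at t=3.2800 ← occupied
  → r_2 = 3.2800
beam 3: φ=90°, α=300°
  dir = (cos 300°, sin 300°) = (0.5000, -0.8660); from cell (6,2)
  next x-line at t=1.4800, next y-line at t=0.7390; Δt_x=2.0000, Δt_y=1.1547
    y: enter (6,1) at t=0.7390
    x: enter (7,1) at t=1.4800
    y: enter (7,0) at t=1.8937 ← occupied
  → r_3 = 1.8937

ranges = [5.0345, 3.2800, 1.8937]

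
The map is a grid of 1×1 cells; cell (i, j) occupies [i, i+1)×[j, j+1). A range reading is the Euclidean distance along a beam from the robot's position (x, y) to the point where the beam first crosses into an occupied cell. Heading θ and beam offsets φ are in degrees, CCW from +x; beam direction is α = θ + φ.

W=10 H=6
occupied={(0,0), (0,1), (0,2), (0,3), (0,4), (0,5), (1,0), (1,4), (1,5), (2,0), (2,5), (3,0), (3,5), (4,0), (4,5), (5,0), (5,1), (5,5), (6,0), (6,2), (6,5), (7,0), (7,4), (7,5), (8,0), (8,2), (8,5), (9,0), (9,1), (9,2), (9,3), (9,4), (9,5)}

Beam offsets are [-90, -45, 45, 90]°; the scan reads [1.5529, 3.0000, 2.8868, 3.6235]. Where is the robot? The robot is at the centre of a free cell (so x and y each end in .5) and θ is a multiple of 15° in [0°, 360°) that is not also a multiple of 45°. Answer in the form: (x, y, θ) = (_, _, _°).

Candidates: 27 free-cell centres × 16 headings = 432 poses. Raycast each; keep the one whose scan matches to 4 dp.
  (3.5, 2.5, 210°): beam 1 = 2.8868 ≠ 1.5529 ✗
  (5.5, 2.5, 345°): beam 1 = 0.5176 ≠ 1.5529 ✗
  (4.5, 1.5, 345°): beam 1 = 0.5176 ≠ 1.5529 ✗
  (4.5, 3.5, 330°): beam 1 = 2.8868 ≠ 1.5529 ✗
  (3.5, 1.5, 345°): beam 1 = 0.5176 ≠ 1.5529 ✗
  …
  (4.5, 2.5, 75°): r_1=1.5529, r_2=3.0000, r_3=2.8868, r_4=3.6235 — all match ✓
Only this pose fits every beam.

(x, y, θ) = (4.5, 2.5, 75°)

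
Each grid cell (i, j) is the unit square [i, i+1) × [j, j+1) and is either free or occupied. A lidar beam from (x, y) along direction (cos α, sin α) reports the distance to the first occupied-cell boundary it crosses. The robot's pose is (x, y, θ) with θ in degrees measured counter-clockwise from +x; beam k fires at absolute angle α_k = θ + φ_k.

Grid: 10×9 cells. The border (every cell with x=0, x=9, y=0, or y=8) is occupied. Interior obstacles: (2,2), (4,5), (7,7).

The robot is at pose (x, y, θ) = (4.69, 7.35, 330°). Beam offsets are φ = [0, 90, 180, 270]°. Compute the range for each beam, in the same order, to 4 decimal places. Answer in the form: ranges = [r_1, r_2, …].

beam 1: φ=0°, α=330°
  cosα=0.8660 sinα=-0.5000 | (4,7) | tMaxX 0.3580 tMaxY 0.7000 | tΔX 1.1547 tΔY 2.0000
    t=0.3580 [x] (5,7)
    t=0.7000 [y] (5,6)
    t=1.5127 [x] (6,6)
    t=2.6674 [x] (7,6)
    t=2.7000 [y] (7,5)
    t=3.8221 [x] (8,5)
    t=4.7000 [y] (8,4)
    t=4.9768 [x] (9,4) — stop
  → r_1 = 4.9768
beam 2: φ=90°, α=60°
  cosα=0.5000 sinα=0.8660 | (4,7) | tMaxX 0.6200 tMaxY 0.7506 | tΔX 2.0000 tΔY 1.1547
    t=0.6200 [x] (5,7)
    t=0.7506 [y] (5,8) — stop
  → r_2 = 0.7506
beam 3: φ=180°, α=150°
  cosα=-0.8660 sinα=0.5000 | (4,7) | tMaxX 0.7967 tMaxY 1.3000 | tΔX 1.1547 tΔY 2.0000
    t=0.7967 [x] (3,7)
    t=1.3000 [y] (3,8) — stop
  → r_3 = 1.3000
beam 4: φ=270°, α=240°
  cosα=-0.5000 sinα=-0.8660 | (4,7) | tMaxX 1.3800 tMaxY 0.4041 | tΔX 2.0000 tΔY 1.1547
    t=0.4041 [y] (4,6)
    t=1.3800 [x] (3,6)
    t=1.5588 [y] (3,5)
    t=2.7135 [y] (3,4)
    t=3.3800 [x] (2,4)
    t=3.8682 [y] (2,3)
    t=5.0229 [y] (2,2) — stop
  → r_4 = 5.0229

ranges = [4.9768, 0.7506, 1.3000, 5.0229]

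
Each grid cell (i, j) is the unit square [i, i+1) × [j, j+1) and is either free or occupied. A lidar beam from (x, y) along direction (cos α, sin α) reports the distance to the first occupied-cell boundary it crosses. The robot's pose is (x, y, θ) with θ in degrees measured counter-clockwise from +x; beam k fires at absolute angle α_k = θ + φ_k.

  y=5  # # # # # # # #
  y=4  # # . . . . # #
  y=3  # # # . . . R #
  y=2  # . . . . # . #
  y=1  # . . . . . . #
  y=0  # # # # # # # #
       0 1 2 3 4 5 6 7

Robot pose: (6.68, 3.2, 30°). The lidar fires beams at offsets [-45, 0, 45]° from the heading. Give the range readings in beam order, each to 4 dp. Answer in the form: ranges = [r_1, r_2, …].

ranges = [0.3313, 0.3695, 0.8282]

beam 1: φ=-45°, α=345°
  dir = (cos 345°, sin 345°) = (0.9659, -0.2588); from cell (6,3)
  next x-line at t=0.3313, next y-line at t=0.7727; Δt_x=1.0353, Δt_y=3.8637
    x: enter (7,3) at t=0.3313 ← occupied
  → r_1 = 0.3313
beam 2: φ=0°, α=30°
  dir = (cos 30°, sin 30°) = (0.8660, 0.5000); from cell (6,3)
  next x-line at t=0.3695, next y-line at t=1.6000; Δt_x=1.1547, Δt_y=2.0000
    x: enter (7,3) at t=0.3695 ← occupied
  → r_2 = 0.3695
beam 3: φ=45°, α=75°
  dir = (cos 75°, sin 75°) = (0.2588, 0.9659); from cell (6,3)
  next x-line at t=1.2364, next y-line at t=0.8282; Δt_x=3.8637, Δt_y=1.0353
    y: enter (6,4) at t=0.8282 ← occupied
  → r_3 = 0.8282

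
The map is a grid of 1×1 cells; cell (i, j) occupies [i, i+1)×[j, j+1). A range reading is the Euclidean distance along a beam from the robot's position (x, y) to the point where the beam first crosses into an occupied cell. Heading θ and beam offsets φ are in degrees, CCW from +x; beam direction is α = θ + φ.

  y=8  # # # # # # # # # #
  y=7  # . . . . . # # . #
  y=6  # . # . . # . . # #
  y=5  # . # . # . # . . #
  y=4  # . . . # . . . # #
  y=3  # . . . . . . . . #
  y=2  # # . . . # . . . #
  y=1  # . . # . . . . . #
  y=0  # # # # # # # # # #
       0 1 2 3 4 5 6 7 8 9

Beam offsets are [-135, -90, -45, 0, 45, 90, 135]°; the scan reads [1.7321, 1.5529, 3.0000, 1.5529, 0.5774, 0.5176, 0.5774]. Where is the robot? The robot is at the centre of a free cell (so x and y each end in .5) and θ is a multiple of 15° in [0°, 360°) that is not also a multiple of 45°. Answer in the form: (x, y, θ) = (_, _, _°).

Enumerate (i+0.5, j+0.5, θ) over the 43 free cells and 16 admissible headings. For each, cast all 7 beams and compare to the given ranges.
  (6.5, 3.5, 240°): beam 1 = 1.5529 ≠ 1.7321 ✗
  (8.5, 2.5, 60°): beam 1 = 1.5529 ≠ 1.7321 ✗
  (3.5, 3.5, 150°): beam 1 = 4.6587 ≠ 1.7321 ✗
  …
  (4.5, 6.5, 195°): r_1=1.7321, r_2=1.5529, r_3=3.0000, r_4=1.5529, r_5=0.5774, r_6=0.5176, r_7=0.5774 — all match ✓
No second candidate reproduces the full scan.

(x, y, θ) = (4.5, 6.5, 195°)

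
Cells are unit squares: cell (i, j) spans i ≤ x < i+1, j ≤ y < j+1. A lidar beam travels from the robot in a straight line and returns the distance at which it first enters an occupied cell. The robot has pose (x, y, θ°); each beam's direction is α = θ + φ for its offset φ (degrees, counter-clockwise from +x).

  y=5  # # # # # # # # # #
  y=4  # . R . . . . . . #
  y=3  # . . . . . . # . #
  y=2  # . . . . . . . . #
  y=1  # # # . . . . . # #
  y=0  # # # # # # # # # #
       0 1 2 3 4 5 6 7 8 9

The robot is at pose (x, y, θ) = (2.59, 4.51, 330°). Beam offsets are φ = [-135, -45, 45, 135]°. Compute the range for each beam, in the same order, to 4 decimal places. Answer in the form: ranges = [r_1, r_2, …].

beam 1: φ=-135°, α=195°
  dir = (cos 195°, sin 195°) = (-0.9659, -0.2588); from cell (2,4)
  next x-line at t=0.6108, next y-line at t=1.9705; Δt_x=1.0353, Δt_y=3.8637
    x: enter (1,4) at t=0.6108
    x: enter (0,4) at t=1.6461 ← occupied
  → r_1 = 1.6461
beam 2: φ=-45°, α=285°
  dir = (cos 285°, sin 285°) = (0.2588, -0.9659); from cell (2,4)
  next x-line at t=1.5841, next y-line at t=0.5280; Δt_x=3.8637, Δt_y=1.0353
    y: enter (2,3) at t=0.5280
    y: enter (2,2) at t=1.5633
    x: enter (3,2) at t=1.5841
    y: enter (3,1) at t=2.5985
    y: enter (3,0) at t=3.6338 ← occupied
  → r_2 = 3.6338
beam 3: φ=45°, α=15°
  dir = (cos 15°, sin 15°) = (0.9659, 0.2588); from cell (2,4)
  next x-line at t=0.4245, next y-line at t=1.8932; Δt_x=1.0353, Δt_y=3.8637
    x: enter (3,4) at t=0.4245
    x: enter (4,4) at t=1.4597
    y: enter (4,5) at t=1.8932 ← occupied
  → r_3 = 1.8932
beam 4: φ=135°, α=105°
  dir = (cos 105°, sin 105°) = (-0.2588, 0.9659); from cell (2,4)
  next x-line at t=2.2796, next y-line at t=0.5073; Δt_x=3.8637, Δt_y=1.0353
    y: enter (2,5) at t=0.5073 ← occupied
  → r_4 = 0.5073

ranges = [1.6461, 3.6338, 1.8932, 0.5073]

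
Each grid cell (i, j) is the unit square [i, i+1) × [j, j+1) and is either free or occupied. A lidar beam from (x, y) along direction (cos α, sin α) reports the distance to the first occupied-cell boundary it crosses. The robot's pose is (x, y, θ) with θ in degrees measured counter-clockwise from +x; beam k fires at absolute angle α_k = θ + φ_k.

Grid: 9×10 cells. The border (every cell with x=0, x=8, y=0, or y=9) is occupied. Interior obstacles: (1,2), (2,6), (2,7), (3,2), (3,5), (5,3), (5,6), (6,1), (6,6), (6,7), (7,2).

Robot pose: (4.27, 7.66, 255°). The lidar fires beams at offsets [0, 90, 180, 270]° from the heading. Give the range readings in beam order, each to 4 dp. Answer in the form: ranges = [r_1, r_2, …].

ranges = [1.7186, 1.7910, 1.3873, 3.3854]

beam 1: φ=0°, α=255°
  d=(-0.2588,-0.9659)  start (4,7)  tX=1.0432 tY=0.6833  stride 1/|dx|=3.8637 1/|dy|=1.0353
    cross y-line → (4,6), t=0.6833
    cross x-line → (3,6), t=1.0432
    cross y-line → (3,5), t=1.7186 (wall)
  → r_1 = 1.7186
beam 2: φ=90°, α=345°
  d=(0.9659,-0.2588)  start (4,7)  tX=0.7558 tY=2.5500  stride 1/|dx|=1.0353 1/|dy|=3.8637
    cross x-line → (5,7), t=0.7558
    cross x-line → (6,7), t=1.7910 (wall)
  → r_2 = 1.7910
beam 3: φ=180°, α=75°
  d=(0.2588,0.9659)  start (4,7)  tX=2.8205 tY=0.3520  stride 1/|dx|=3.8637 1/|dy|=1.0353
    cross y-line → (4,8), t=0.3520
    cross y-line → (4,9), t=1.3873 (wall)
  → r_3 = 1.3873
beam 4: φ=270°, α=165°
  d=(-0.9659,0.2588)  start (4,7)  tX=0.2795 tY=1.3137  stride 1/|dx|=1.0353 1/|dy|=3.8637
    cross x-line → (3,7), t=0.2795
    cross y-line → (3,8), t=1.3137
    cross x-line → (2,8), t=1.3148
    cross x-line → (1,8), t=2.3501
    cross x-line → (0,8), t=3.3854 (wall)
  → r_4 = 3.3854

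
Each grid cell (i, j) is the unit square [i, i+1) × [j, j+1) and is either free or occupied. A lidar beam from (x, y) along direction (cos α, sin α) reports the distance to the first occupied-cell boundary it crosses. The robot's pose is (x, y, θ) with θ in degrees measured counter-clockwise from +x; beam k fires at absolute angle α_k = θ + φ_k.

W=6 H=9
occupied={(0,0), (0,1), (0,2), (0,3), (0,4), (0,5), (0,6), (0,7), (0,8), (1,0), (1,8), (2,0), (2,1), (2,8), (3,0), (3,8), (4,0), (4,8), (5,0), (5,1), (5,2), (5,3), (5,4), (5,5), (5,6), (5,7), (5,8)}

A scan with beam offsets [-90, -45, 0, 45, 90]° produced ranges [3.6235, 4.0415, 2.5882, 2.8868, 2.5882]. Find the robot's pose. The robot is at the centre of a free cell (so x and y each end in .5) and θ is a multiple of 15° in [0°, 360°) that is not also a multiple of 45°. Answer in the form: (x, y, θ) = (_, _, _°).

The pose lattice has 27·16 = 432 candidates. Test each by forward raycasting.
  (4.5, 7.5, 105°): beam 1 = 0.5176 ≠ 3.6235 ✗
  (2.5, 6.5, 165°): beam 1 = 1.5529 ≠ 3.6235 ✗
  (1.5, 7.5, 330°): beam 1 = 1.0000 ≠ 3.6235 ✗
  (4.5, 4.5, 345°): beam 2 = 1.0000 ≠ 4.0415 ✗
  …
  (3.5, 4.5, 165°): r_1=3.6235, r_2=4.0415, r_3=2.5882, r_4=2.8868, r_5=2.5882 — all match ✓
No second candidate reproduces the full scan.

(x, y, θ) = (3.5, 4.5, 165°)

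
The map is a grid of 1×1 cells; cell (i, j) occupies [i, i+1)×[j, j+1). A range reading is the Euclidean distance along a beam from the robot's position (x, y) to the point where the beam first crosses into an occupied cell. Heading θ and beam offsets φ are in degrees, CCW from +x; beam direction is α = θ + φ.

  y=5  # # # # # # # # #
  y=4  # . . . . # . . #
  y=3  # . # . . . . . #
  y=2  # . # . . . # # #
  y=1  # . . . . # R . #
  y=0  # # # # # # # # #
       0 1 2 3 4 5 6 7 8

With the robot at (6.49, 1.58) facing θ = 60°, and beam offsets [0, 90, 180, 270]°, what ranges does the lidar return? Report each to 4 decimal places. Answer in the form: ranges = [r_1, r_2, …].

beam 1: φ=0°, α=60°
  direction (0.5000, 0.8660); cell (6,1); t to first gridline: x 1.0200, y 0.4850 (then +2.0000 / +1.1547)
    (6,2) via y @ 0.4850  # hit
  → r_1 = 0.4850
beam 2: φ=90°, α=150°
  direction (-0.8660, 0.5000); cell (6,1); t to first gridline: x 0.5658, y 0.8400 (then +1.1547 / +2.0000)
    (5,1) via x @ 0.5658  # hit
  → r_2 = 0.5658
beam 3: φ=180°, α=240°
  direction (-0.5000, -0.8660); cell (6,1); t to first gridline: x 0.9800, y 0.6697 (then +2.0000 / +1.1547)
    (6,0) via y @ 0.6697  # hit
  → r_3 = 0.6697
beam 4: φ=270°, α=330°
  direction (0.8660, -0.5000); cell (6,1); t to first gridline: x 0.5889, y 1.1600 (then +1.1547 / +2.0000)
    (7,1) via x @ 0.5889
    (7,0) via y @ 1.1600  # hit
  → r_4 = 1.1600

ranges = [0.4850, 0.5658, 0.6697, 1.1600]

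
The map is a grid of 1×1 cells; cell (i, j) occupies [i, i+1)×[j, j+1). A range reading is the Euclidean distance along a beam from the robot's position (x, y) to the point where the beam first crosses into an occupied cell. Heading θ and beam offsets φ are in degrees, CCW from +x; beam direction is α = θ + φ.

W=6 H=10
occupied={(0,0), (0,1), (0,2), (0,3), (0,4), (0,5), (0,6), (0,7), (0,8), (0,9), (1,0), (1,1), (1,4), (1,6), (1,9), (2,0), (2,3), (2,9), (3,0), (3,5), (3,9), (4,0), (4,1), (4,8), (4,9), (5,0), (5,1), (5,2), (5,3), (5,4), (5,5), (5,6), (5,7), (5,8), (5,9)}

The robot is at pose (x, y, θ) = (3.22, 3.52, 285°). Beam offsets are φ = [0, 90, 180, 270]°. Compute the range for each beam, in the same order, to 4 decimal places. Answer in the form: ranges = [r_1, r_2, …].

beam 1: φ=0°, α=285°
  cosα=0.2588 sinα=-0.9659 | (3,3) | tMaxX 3.0137 tMaxY 0.5383 | tΔX 3.8637 tΔY 1.0353
    t=0.5383 [y] (3,2)
    t=1.5736 [y] (3,1)
    t=2.6089 [y] (3,0) — stop
  → r_1 = 2.6089
beam 2: φ=90°, α=15°
  cosα=0.9659 sinα=0.2588 | (3,3) | tMaxX 0.8075 tMaxY 1.8546 | tΔX 1.0353 tΔY 3.8637
    t=0.8075 [x] (4,3)
    t=1.8428 [x] (5,3) — stop
  → r_2 = 1.8428
beam 3: φ=180°, α=105°
  cosα=-0.2588 sinα=0.9659 | (3,3) | tMaxX 0.8500 tMaxY 0.4969 | tΔX 3.8637 tΔY 1.0353
    t=0.4969 [y] (3,4)
    t=0.8500 [x] (2,4)
    t=1.5322 [y] (2,5)
    t=2.5675 [y] (2,6)
    t=3.6028 [y] (2,7)
    t=4.6380 [y] (2,8)
    t=4.7137 [x] (1,8)
    t=5.6733 [y] (1,9) — stop
  → r_3 = 5.6733
beam 4: φ=270°, α=195°
  cosα=-0.9659 sinα=-0.2588 | (3,3) | tMaxX 0.2278 tMaxY 2.0091 | tΔX 1.0353 tΔY 3.8637
    t=0.2278 [x] (2,3) — stop
  → r_4 = 0.2278

ranges = [2.6089, 1.8428, 5.6733, 0.2278]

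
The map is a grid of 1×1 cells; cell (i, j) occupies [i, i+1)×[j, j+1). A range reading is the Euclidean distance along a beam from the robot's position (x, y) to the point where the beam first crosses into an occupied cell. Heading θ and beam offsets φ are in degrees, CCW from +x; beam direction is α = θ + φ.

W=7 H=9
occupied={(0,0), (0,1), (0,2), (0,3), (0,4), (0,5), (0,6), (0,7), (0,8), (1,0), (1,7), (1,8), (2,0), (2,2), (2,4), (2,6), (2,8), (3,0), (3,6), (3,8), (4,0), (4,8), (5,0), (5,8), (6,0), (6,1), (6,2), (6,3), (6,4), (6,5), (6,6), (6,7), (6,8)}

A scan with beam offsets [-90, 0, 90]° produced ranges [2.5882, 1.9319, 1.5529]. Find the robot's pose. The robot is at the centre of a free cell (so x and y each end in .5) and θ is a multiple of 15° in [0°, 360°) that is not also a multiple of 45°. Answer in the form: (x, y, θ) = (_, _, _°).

(x, y, θ) = (1.5, 5.5, 15°)

Enumerate (i+0.5, j+0.5, θ) over the 30 free cells and 16 admissible headings. For each, cast all 3 beams and compare to the given ranges.
  (5.5, 7.5, 165°): beam 1 = 0.5176 ≠ 2.5882 ✗
  (5.5, 7.5, 30°): beam 1 = 1.0000 ≠ 2.5882 ✗
  (3.5, 7.5, 240°): beam 1 = 1.0000 ≠ 2.5882 ✗
  (1.5, 5.5, 210°): beam 1 = 1.0000 ≠ 2.5882 ✗
  …
  (1.5, 5.5, 15°): r_1=2.5882, r_2=1.9319, r_3=1.5529 — all match ✓
Only this pose fits every beam.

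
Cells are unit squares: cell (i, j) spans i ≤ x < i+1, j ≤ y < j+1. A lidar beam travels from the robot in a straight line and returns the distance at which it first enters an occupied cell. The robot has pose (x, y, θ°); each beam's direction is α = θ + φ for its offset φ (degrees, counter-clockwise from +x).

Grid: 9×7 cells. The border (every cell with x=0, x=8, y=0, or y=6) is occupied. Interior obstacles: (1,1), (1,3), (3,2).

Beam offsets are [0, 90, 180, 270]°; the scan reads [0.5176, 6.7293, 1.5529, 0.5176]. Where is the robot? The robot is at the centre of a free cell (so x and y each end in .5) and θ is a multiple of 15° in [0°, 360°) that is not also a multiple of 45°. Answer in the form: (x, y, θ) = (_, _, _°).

(x, y, θ) = (1.5, 4.5, 255°)

Candidates: 32 free-cell centres × 16 headings = 512 poses. Raycast each; keep the one whose scan matches to 4 dp.
  (6.5, 1.5, 330°): beam 1 = 1.0000 ≠ 0.5176 ✗
  (5.5, 3.5, 75°): beam 1 = 2.5882 ≠ 0.5176 ✗
  (3.5, 5.5, 120°): beam 1 = 0.5774 ≠ 0.5176 ✗
  …
  (1.5, 4.5, 255°): r_1=0.5176, r_2=6.7293, r_3=1.5529, r_4=0.5176 — all match ✓
Only this pose fits every beam.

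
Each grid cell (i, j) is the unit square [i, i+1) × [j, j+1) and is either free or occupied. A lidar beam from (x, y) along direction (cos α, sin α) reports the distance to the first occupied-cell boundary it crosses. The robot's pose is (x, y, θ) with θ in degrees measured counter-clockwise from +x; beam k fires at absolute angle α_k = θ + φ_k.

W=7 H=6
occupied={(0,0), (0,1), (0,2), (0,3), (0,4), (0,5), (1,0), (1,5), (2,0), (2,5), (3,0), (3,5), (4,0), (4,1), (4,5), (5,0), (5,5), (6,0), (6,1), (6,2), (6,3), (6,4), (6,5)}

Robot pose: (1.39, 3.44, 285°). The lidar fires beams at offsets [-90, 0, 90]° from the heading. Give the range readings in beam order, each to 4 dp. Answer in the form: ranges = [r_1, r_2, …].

beam 1: φ=-90°, α=195°
  dir = (cos 195°, sin 195°) = (-0.9659, -0.2588); from cell (1,3)
  next x-line at t=0.4038, next y-line at t=1.7000; Δt_x=1.0353, Δt_y=3.8637
    x: enter (0,3) at t=0.4038 ← occupied
  → r_1 = 0.4038
beam 2: φ=0°, α=285°
  dir = (cos 285°, sin 285°) = (0.2588, -0.9659); from cell (1,3)
  next x-line at t=2.3569, next y-line at t=0.4555; Δt_x=3.8637, Δt_y=1.0353
    y: enter (1,2) at t=0.4555
    y: enter (1,1) at t=1.4908
    x: enter (2,1) at t=2.3569
    y: enter (2,0) at t=2.5261 ← occupied
  → r_2 = 2.5261
beam 3: φ=90°, α=15°
  dir = (cos 15°, sin 15°) = (0.9659, 0.2588); from cell (1,3)
  next x-line at t=0.6315, next y-line at t=2.1637; Δt_x=1.0353, Δt_y=3.8637
    x: enter (2,3) at t=0.6315
    x: enter (3,3) at t=1.6668
    y: enter (3,4) at t=2.1637
    x: enter (4,4) at t=2.7021
    x: enter (5,4) at t=3.7373
    x: enter (6,4) at t=4.7726 ← occupied
  → r_3 = 4.7726

ranges = [0.4038, 2.5261, 4.7726]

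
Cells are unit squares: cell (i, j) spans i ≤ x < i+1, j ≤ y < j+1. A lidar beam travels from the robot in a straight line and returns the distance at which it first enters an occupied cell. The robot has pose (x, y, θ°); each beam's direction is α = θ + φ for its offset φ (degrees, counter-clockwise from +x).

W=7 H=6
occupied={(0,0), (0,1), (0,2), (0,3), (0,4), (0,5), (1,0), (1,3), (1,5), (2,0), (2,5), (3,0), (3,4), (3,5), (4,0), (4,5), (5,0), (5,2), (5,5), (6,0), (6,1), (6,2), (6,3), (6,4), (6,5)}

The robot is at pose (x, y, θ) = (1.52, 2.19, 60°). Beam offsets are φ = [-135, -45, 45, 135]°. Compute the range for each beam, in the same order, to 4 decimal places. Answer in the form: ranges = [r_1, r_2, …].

ranges = [1.2320, 4.6380, 0.8386, 0.5383]

beam 1: φ=-135°, α=285°
  direction (0.2588, -0.9659); cell (1,2); t to first gridline: x 1.8546, y 0.1967 (then +3.8637 / +1.0353)
    (1,1) via y @ 0.1967
    (1,0) via y @ 1.2320  # hit
  → r_1 = 1.2320
beam 2: φ=-45°, α=15°
  direction (0.9659, 0.2588); cell (1,2); t to first gridline: x 0.4969, y 3.1296 (then +1.0353 / +3.8637)
    (2,2) via x @ 0.4969
    (3,2) via x @ 1.5322
    (4,2) via x @ 2.5675
    (4,3) via y @ 3.1296
    (5,3) via x @ 3.6028
    (6,3) via x @ 4.6380  # hit
  → r_2 = 4.6380
beam 3: φ=45°, α=105°
  direction (-0.2588, 0.9659); cell (1,2); t to first gridline: x 2.0091, y 0.8386 (then +3.8637 / +1.0353)
    (1,3) via y @ 0.8386  # hit
  → r_3 = 0.8386
beam 4: φ=135°, α=195°
  direction (-0.9659, -0.2588); cell (1,2); t to first gridline: x 0.5383, y 0.7341 (then +1.0353 / +3.8637)
    (0,2) via x @ 0.5383  # hit
  → r_4 = 0.5383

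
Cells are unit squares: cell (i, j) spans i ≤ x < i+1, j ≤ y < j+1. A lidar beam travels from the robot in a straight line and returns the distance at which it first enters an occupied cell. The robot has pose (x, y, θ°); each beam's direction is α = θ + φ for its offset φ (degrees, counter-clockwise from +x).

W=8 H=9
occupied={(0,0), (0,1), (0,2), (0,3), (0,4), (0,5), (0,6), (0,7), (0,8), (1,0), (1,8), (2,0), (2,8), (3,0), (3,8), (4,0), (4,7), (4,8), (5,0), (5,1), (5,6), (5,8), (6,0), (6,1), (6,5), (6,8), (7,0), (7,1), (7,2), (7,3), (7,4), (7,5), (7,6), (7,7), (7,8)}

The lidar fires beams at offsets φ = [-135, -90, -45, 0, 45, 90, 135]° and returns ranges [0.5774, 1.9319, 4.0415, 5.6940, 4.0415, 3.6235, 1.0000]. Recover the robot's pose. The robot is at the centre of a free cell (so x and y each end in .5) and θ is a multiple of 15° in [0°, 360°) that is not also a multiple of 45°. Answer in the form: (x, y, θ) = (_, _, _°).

(x, y, θ) = (1.5, 4.5, 345°)

The pose lattice has 37·16 = 592 candidates. Test each by forward raycasting.
  (1.5, 5.5, 345°): beam 3 = 5.1962 ≠ 4.0415 ✗
  (2.5, 4.5, 255°): beam 1 = 3.0000 ≠ 0.5774 ✗
  (3.5, 6.5, 15°): beam 1 = 5.0000 ≠ 0.5774 ✗
  (4.5, 2.5, 60°): beam 1 = 1.5529 ≠ 0.5774 ✗
  (1.5, 7.5, 210°): beam 1 = 0.5176 ≠ 0.5774 ✗
  …
  (1.5, 4.5, 345°): r_1=0.5774, r_2=1.9319, r_3=4.0415, r_4=5.6940, r_5=4.0415, r_6=3.6235, r_7=1.0000 — all match ✓
Only this pose fits every beam.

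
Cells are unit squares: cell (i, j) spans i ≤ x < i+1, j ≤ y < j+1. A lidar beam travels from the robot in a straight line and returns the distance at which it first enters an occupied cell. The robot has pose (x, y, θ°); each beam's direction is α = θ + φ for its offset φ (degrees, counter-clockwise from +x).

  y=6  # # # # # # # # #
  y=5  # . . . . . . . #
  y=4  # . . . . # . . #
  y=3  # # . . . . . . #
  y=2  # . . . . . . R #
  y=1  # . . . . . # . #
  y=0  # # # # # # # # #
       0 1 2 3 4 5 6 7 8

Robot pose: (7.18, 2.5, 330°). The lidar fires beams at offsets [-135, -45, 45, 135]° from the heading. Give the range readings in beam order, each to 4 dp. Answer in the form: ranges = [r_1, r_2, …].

ranges = [5.7956, 1.5529, 0.8489, 3.6235]

beam 1: φ=-135°, α=195°
  direction (-0.9659, -0.2588); cell (7,2); t to first gridline: x 0.1863, y 1.9319 (then +1.0353 / +3.8637)
    (6,2) via x @ 0.1863
    (5,2) via x @ 1.2216
    (5,1) via y @ 1.9319
    (4,1) via x @ 2.2569
    (3,1) via x @ 3.2922
    (2,1) via x @ 4.3275
    (1,1) via x @ 5.3627
    (1,0) via y @ 5.7956  # hit
  → r_1 = 5.7956
beam 2: φ=-45°, α=285°
  direction (0.2588, -0.9659); cell (7,2); t to first gridline: x 3.1682, y 0.5176 (then +3.8637 / +1.0353)
    (7,1) via y @ 0.5176
    (7,0) via y @ 1.5529  # hit
  → r_2 = 1.5529
beam 3: φ=45°, α=15°
  direction (0.9659, 0.2588); cell (7,2); t to first gridline: x 0.8489, y 1.9319 (then +1.0353 / +3.8637)
    (8,2) via x @ 0.8489  # hit
  → r_3 = 0.8489
beam 4: φ=135°, α=105°
  direction (-0.2588, 0.9659); cell (7,2); t to first gridline: x 0.6955, y 0.5176 (then +3.8637 / +1.0353)
    (7,3) via y @ 0.5176
    (6,3) via x @ 0.6955
    (6,4) via y @ 1.5529
    (6,5) via y @ 2.5882
    (6,6) via y @ 3.6235  # hit
  → r_4 = 3.6235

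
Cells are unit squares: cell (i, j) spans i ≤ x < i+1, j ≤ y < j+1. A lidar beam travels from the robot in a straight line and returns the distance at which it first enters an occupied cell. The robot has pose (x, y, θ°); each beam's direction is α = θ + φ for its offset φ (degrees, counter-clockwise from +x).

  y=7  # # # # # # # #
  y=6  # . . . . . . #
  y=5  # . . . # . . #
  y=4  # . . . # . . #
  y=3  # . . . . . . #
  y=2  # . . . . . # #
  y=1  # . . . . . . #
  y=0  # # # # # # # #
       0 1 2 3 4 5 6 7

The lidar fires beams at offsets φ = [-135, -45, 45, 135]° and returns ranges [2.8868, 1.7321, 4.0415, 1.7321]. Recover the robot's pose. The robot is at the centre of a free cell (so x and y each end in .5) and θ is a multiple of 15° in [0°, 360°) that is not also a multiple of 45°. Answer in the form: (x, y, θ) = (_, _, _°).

The pose lattice has 33·16 = 528 candidates. Test each by forward raycasting.
  (2.5, 5.5, 75°): beam 1 = 5.1962 ≠ 2.8868 ✗
  (5.5, 3.5, 300°): beam 1 = 4.6587 ≠ 2.8868 ✗
  (2.5, 2.5, 60°): beam 1 = 1.5529 ≠ 2.8868 ✗
  (5.5, 5.5, 15°): beam 1 = 1.0000 ≠ 2.8868 ✗
  …
  (2.5, 4.5, 255°): r_1=2.8868, r_2=1.7321, r_3=4.0415, r_4=1.7321 — all match ✓
Only this pose fits every beam.

(x, y, θ) = (2.5, 4.5, 255°)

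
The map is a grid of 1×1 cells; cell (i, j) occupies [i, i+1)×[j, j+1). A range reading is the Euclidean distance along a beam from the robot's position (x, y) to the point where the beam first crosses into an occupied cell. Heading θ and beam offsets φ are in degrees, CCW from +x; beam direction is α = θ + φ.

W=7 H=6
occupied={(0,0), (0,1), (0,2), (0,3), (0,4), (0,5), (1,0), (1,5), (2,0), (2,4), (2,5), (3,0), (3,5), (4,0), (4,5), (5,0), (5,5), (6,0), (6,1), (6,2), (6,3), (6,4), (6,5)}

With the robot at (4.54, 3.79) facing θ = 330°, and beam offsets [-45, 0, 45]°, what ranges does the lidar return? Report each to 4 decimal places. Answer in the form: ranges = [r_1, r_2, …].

beam 1: φ=-45°, α=285°
  dir = (cos 285°, sin 285°) = (0.2588, -0.9659); from cell (4,3)
  next x-line at t=1.7773, next y-line at t=0.8179; Δt_x=3.8637, Δt_y=1.0353
    y: enter (4,2) at t=0.8179
    x: enter (5,2) at t=1.7773
    y: enter (5,1) at t=1.8531
    y: enter (5,0) at t=2.8884 ← occupied
  → r_1 = 2.8884
beam 2: φ=0°, α=330°
  dir = (cos 330°, sin 330°) = (0.8660, -0.5000); from cell (4,3)
  next x-line at t=0.5312, next y-line at t=1.5800; Δt_x=1.1547, Δt_y=2.0000
    x: enter (5,3) at t=0.5312
    y: enter (5,2) at t=1.5800
    x: enter (6,2) at t=1.6859 ← occupied
  → r_2 = 1.6859
beam 3: φ=45°, α=15°
  dir = (cos 15°, sin 15°) = (0.9659, 0.2588); from cell (4,3)
  next x-line at t=0.4762, next y-line at t=0.8114; Δt_x=1.0353, Δt_y=3.8637
    x: enter (5,3) at t=0.4762
    y: enter (5,4) at t=0.8114
    x: enter (6,4) at t=1.5115 ← occupied
  → r_3 = 1.5115

ranges = [2.8884, 1.6859, 1.5115]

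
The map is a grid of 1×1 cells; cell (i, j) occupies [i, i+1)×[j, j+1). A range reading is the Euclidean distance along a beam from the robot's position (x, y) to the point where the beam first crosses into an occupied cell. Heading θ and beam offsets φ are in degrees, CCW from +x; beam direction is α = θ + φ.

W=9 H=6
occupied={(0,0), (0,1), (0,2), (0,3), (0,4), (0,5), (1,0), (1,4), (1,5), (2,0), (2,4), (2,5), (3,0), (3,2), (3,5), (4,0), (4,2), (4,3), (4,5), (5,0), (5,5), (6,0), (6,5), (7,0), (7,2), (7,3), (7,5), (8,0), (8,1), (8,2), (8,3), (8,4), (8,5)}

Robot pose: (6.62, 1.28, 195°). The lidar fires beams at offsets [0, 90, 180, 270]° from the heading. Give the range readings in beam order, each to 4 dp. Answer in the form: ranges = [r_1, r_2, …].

beam 1: φ=0°, α=195°
  d=(-0.9659,-0.2588)  start (6,1)  tX=0.6419 tY=1.0818  stride 1/|dx|=1.0353 1/|dy|=3.8637
    cross x-line → (5,1), t=0.6419
    cross y-line → (5,0), t=1.0818 (wall)
  → r_1 = 1.0818
beam 2: φ=90°, α=285°
  d=(0.2588,-0.9659)  start (6,1)  tX=1.4682 tY=0.2899  stride 1/|dx|=3.8637 1/|dy|=1.0353
    cross y-line → (6,0), t=0.2899 (wall)
  → r_2 = 0.2899
beam 3: φ=180°, α=15°
  d=(0.9659,0.2588)  start (6,1)  tX=0.3934 tY=2.7819  stride 1/|dx|=1.0353 1/|dy|=3.8637
    cross x-line → (7,1), t=0.3934
    cross x-line → (8,1), t=1.4287 (wall)
  → r_3 = 1.4287
beam 4: φ=270°, α=105°
  d=(-0.2588,0.9659)  start (6,1)  tX=2.3955 tY=0.7454  stride 1/|dx|=3.8637 1/|dy|=1.0353
    cross y-line → (6,2), t=0.7454
    cross y-line → (6,3), t=1.7807
    cross x-line → (5,3), t=2.3955
    cross y-line → (5,4), t=2.8160
    cross y-line → (5,5), t=3.8512 (wall)
  → r_4 = 3.8512

ranges = [1.0818, 0.2899, 1.4287, 3.8512]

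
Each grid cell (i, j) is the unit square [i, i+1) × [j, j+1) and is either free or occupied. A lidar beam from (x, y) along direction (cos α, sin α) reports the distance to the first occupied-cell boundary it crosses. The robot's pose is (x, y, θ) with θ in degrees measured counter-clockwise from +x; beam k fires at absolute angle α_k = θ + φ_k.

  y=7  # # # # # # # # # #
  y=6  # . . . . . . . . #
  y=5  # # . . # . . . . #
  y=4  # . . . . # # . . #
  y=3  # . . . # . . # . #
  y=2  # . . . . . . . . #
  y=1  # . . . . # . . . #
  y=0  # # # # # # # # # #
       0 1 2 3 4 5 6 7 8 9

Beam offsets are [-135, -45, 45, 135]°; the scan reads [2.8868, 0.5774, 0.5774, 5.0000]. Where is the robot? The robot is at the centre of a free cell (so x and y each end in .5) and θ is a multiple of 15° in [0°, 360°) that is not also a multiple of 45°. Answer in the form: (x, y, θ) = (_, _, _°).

Enumerate (i+0.5, j+0.5, θ) over the 41 free cells and 16 admissible headings. For each, cast all 4 beams and compare to the given ranges.
  (3.5, 1.5, 255°): beam 1 = 4.0415 ≠ 2.8868 ✗
  (2.5, 6.5, 120°): beam 1 = 1.9319 ≠ 2.8868 ✗
  (5.5, 2.5, 210°): beam 1 = 1.5529 ≠ 2.8868 ✗
  (5.5, 6.5, 345°): beam 1 = 1.0000 ≠ 2.8868 ✗
  …
  (6.5, 3.5, 75°): r_1=2.8868, r_2=0.5774, r_3=0.5774, r_4=5.0000 — all match ✓
Unique over the lattice → pose = (6.5, 3.5, 75°).

(x, y, θ) = (6.5, 3.5, 75°)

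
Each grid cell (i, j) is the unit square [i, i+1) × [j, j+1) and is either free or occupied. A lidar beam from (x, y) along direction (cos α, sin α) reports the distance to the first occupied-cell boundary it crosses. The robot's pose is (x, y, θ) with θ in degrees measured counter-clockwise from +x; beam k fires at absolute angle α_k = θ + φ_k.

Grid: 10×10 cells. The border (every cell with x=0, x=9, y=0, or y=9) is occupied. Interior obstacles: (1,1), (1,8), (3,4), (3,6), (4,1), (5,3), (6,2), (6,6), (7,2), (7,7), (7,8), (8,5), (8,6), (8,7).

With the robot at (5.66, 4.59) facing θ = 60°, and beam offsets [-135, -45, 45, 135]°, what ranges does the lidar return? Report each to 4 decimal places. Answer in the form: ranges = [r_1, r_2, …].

ranges = [0.6108, 2.4225, 4.5656, 1.7186]

beam 1: φ=-135°, α=285°
  direction (0.2588, -0.9659); cell (5,4); t to first gridline: x 1.3137, y 0.6108 (then +3.8637 / +1.0353)
    (5,3) via y @ 0.6108  # hit
  → r_1 = 0.6108
beam 2: φ=-45°, α=15°
  direction (0.9659, 0.2588); cell (5,4); t to first gridline: x 0.3520, y 1.5841 (then +1.0353 / +3.8637)
    (6,4) via x @ 0.3520
    (7,4) via x @ 1.3873
    (7,5) via y @ 1.5841
    (8,5) via x @ 2.4225  # hit
  → r_2 = 2.4225
beam 3: φ=45°, α=105°
  direction (-0.2588, 0.9659); cell (5,4); t to first gridline: x 2.5500, y 0.4245 (then +3.8637 / +1.0353)
    (5,5) via y @ 0.4245
    (5,6) via y @ 1.4597
    (5,7) via y @ 2.4950
    (4,7) via x @ 2.5500
    (4,8) via y @ 3.5303
    (4,9) via y @ 4.5656  # hit
  → r_3 = 4.5656
beam 4: φ=135°, α=195°
  direction (-0.9659, -0.2588); cell (5,4); t to first gridline: x 0.6833, y 2.2796 (then +1.0353 / +3.8637)
    (4,4) via x @ 0.6833
    (3,4) via x @ 1.7186  # hit
  → r_4 = 1.7186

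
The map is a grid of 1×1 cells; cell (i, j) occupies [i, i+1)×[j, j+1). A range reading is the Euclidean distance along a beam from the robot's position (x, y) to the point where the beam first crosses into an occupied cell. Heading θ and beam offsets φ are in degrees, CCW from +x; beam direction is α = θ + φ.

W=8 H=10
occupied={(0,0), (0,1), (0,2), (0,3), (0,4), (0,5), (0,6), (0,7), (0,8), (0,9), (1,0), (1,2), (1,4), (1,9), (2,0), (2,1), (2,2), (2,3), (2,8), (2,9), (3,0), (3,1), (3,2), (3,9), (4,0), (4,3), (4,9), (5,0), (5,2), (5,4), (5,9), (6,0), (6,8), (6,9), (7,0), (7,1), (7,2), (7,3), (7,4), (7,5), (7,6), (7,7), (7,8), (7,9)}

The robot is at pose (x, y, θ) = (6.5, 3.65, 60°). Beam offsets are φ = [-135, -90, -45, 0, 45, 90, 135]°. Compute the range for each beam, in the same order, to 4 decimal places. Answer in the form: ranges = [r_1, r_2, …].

beam 1: φ=-135°, α=285°
  dir = (cos 285°, sin 285°) = (0.2588, -0.9659); from cell (6,3)
  next x-line at t=1.9319, next y-line at t=0.6729; Δt_x=3.8637, Δt_y=1.0353
    y: enter (6,2) at t=0.6729
    y: enter (6,1) at t=1.7082
    x: enter (7,1) at t=1.9319 ← occupied
  → r_1 = 1.9319
beam 2: φ=-90°, α=330°
  dir = (cos 330°, sin 330°) = (0.8660, -0.5000); from cell (6,3)
  next x-line at t=0.5774, next y-line at t=1.3000; Δt_x=1.1547, Δt_y=2.0000
    x: enter (7,3) at t=0.5774 ← occupied
  → r_2 = 0.5774
beam 3: φ=-45°, α=15°
  dir = (cos 15°, sin 15°) = (0.9659, 0.2588); from cell (6,3)
  next x-line at t=0.5176, next y-line at t=1.3523; Δt_x=1.0353, Δt_y=3.8637
    x: enter (7,3) at t=0.5176 ← occupied
  → r_3 = 0.5176
beam 4: φ=0°, α=60°
  dir = (cos 60°, sin 60°) = (0.5000, 0.8660); from cell (6,3)
  next x-line at t=1.0000, next y-line at t=0.4041; Δt_x=2.0000, Δt_y=1.1547
    y: enter (6,4) at t=0.4041
    x: enter (7,4) at t=1.0000 ← occupied
  → r_4 = 1.0000
beam 5: φ=45°, α=105°
  dir = (cos 105°, sin 105°) = (-0.2588, 0.9659); from cell (6,3)
  next x-line at t=1.9319, next y-line at t=0.3623; Δt_x=3.8637, Δt_y=1.0353
    y: enter (6,4) at t=0.3623
    y: enter (6,5) at t=1.3976
    x: enter (5,5) at t=1.9319
    y: enter (5,6) at t=2.4329
    y: enter (5,7) at t=3.4682
    y: enter (5,8) at t=4.5035
    y: enter (5,9) at t=5.5387 ← occupied
  → r_5 = 5.5387
beam 6: φ=90°, α=150°
  dir = (cos 150°, sin 150°) = (-0.8660, 0.5000); from cell (6,3)
  next x-line at t=0.5774, next y-line at t=0.7000; Δt_x=1.1547, Δt_y=2.0000
    x: enter (5,3) at t=0.5774
    y: enter (5,4) at t=0.7000 ← occupied
  → r_6 = 0.7000
beam 7: φ=135°, α=195°
  dir = (cos 195°, sin 195°) = (-0.9659, -0.2588); from cell (6,3)
  next x-line at t=0.5176, next y-line at t=2.5114; Δt_x=1.0353, Δt_y=3.8637
    x: enter (5,3) at t=0.5176
    x: enter (4,3) at t=1.5529 ← occupied
  → r_7 = 1.5529

ranges = [1.9319, 0.5774, 0.5176, 1.0000, 5.5387, 0.7000, 1.5529]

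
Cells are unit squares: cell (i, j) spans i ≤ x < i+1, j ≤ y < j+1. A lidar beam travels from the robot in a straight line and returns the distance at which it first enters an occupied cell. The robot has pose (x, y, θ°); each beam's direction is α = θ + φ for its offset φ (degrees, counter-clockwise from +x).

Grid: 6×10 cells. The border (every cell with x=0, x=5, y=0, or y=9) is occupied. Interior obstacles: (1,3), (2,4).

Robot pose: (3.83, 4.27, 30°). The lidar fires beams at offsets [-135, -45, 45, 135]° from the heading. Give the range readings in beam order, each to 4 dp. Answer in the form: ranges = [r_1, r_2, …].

ranges = [3.3854, 1.2113, 4.5205, 0.8593]

beam 1: φ=-135°, α=255°
  dir = (cos 255°, sin 255°) = (-0.2588, -0.9659); from cell (3,4)
  next x-line at t=3.2069, next y-line at t=0.2795; Δt_x=3.8637, Δt_y=1.0353
    y: enter (3,3) at t=0.2795
    y: enter (3,2) at t=1.3148
    y: enter (3,1) at t=2.3501
    x: enter (2,1) at t=3.2069
    y: enter (2,0) at t=3.3854 ← occupied
  → r_1 = 3.3854
beam 2: φ=-45°, α=345°
  dir = (cos 345°, sin 345°) = (0.9659, -0.2588); from cell (3,4)
  next x-line at t=0.1760, next y-line at t=1.0432; Δt_x=1.0353, Δt_y=3.8637
    x: enter (4,4) at t=0.1760
    y: enter (4,3) at t=1.0432
    x: enter (5,3) at t=1.2113 ← occupied
  → r_2 = 1.2113
beam 3: φ=45°, α=75°
  dir = (cos 75°, sin 75°) = (0.2588, 0.9659); from cell (3,4)
  next x-line at t=0.6568, next y-line at t=0.7558; Δt_x=3.8637, Δt_y=1.0353
    x: enter (4,4) at t=0.6568
    y: enter (4,5) at t=0.7558
    y: enter (4,6) at t=1.7910
    y: enter (4,7) at t=2.8263
    y: enter (4,8) at t=3.8616
    x: enter (5,8) at t=4.5205 ← occupied
  → r_3 = 4.5205
beam 4: φ=135°, α=165°
  dir = (cos 165°, sin 165°) = (-0.9659, 0.2588); from cell (3,4)
  next x-line at t=0.8593, next y-line at t=2.8205; Δt_x=1.0353, Δt_y=3.8637
    x: enter (2,4) at t=0.8593 ← occupied
  → r_4 = 0.8593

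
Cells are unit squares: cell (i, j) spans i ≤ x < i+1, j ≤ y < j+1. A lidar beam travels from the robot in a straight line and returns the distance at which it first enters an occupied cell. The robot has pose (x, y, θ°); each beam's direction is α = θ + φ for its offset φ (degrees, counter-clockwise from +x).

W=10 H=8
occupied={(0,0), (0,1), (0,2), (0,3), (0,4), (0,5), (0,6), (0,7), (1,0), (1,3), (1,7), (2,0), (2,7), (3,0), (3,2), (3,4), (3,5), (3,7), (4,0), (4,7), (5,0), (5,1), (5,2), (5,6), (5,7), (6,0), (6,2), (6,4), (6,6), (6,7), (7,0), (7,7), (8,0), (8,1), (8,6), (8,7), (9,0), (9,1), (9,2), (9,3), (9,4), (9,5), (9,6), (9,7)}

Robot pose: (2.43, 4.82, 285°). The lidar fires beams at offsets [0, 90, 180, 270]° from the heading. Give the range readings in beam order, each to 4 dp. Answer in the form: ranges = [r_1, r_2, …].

ranges = [2.2023, 0.5901, 2.2569, 1.4804]

beam 1: φ=0°, α=285°
  cosα=0.2588 sinα=-0.9659 | (2,4) | tMaxX 2.2023 tMaxY 0.8489 | tΔX 3.8637 tΔY 1.0353
    t=0.8489 [y] (2,3)
    t=1.8842 [y] (2,2)
    t=2.2023 [x] (3,2) — stop
  → r_1 = 2.2023
beam 2: φ=90°, α=15°
  cosα=0.9659 sinα=0.2588 | (2,4) | tMaxX 0.5901 tMaxY 0.6955 | tΔX 1.0353 tΔY 3.8637
    t=0.5901 [x] (3,4) — stop
  → r_2 = 0.5901
beam 3: φ=180°, α=105°
  cosα=-0.2588 sinα=0.9659 | (2,4) | tMaxX 1.6614 tMaxY 0.1863 | tΔX 3.8637 tΔY 1.0353
    t=0.1863 [y] (2,5)
    t=1.2216 [y] (2,6)
    t=1.6614 [x] (1,6)
    t=2.2569 [y] (1,7) — stop
  → r_3 = 2.2569
beam 4: φ=270°, α=195°
  cosα=-0.9659 sinα=-0.2588 | (2,4) | tMaxX 0.4452 tMaxY 3.1682 | tΔX 1.0353 tΔY 3.8637
    t=0.4452 [x] (1,4)
    t=1.4804 [x] (0,4) — stop
  → r_4 = 1.4804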